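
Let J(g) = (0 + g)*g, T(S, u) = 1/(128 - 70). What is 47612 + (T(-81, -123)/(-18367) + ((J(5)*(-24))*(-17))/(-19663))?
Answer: 997304300903353/20946718618 ≈ 47612.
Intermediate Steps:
T(S, u) = 1/58
J(g) = g² (J(g) = g*g = g²)
47612 + (T(-81, -123)/(-18367) + ((J(5)*(-24))*(-17))/(-19663)) = 47612 + ((1/58)/(-18367) + ((5²*(-24))*(-17))/(-19663)) = 47612 + ((1/58)*(-1/18367) + ((25*(-24))*(-17))*(-1/19663)) = 47612 + (-1/1065286 - 600*(-17)*(-1/19663)) = 47612 + (-1/1065286 + 10200*(-1/19663)) = 47612 + (-1/1065286 - 10200/19663) = 47612 - 10865936863/20946718618 = 997304300903353/20946718618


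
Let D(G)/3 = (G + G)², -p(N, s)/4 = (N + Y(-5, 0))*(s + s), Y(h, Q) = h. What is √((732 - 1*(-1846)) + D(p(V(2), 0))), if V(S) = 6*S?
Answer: √2578 ≈ 50.774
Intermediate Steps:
p(N, s) = -8*s*(-5 + N) (p(N, s) = -4*(N - 5)*(s + s) = -4*(-5 + N)*2*s = -8*s*(-5 + N))
D(G) = 12*G² (D(G) = 3*(G + G)² = 3*(2*G)² = 3*(4*G²) = 12*G²)
√((732 - 1*(-1846)) + D(p(V(2), 0))) = √((732 - 1*(-1846)) + 12*(8*0*(5 - 6*2))²) = √((732 + 1846) + 12*(8*0*(5 - 1*12))²) = √(2578 + 12*(8*0*(5 - 12))²) = √(2578 + 12*(8*0*(-7))²) = √(2578 + 12*0²) = √(2578 + 12*0) = √(2578 + 0) = √2578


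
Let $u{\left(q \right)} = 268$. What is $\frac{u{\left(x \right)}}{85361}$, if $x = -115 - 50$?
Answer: $\frac{268}{85361} \approx 0.0031396$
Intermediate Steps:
$x = -165$ ($x = -115 - 50 = -165$)
$\frac{u{\left(x \right)}}{85361} = \frac{268}{85361}$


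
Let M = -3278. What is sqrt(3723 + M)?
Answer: sqrt(445) ≈ 21.095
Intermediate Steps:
sqrt(3723 + M) = sqrt(3723 - 3278) = sqrt(445)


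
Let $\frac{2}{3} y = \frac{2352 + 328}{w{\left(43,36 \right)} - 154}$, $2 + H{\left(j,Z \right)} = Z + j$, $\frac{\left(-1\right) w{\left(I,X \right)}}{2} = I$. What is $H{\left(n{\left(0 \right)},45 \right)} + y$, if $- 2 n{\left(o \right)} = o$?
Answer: $\frac{105}{4} \approx 26.25$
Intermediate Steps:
$w{\left(I,X \right)} = - 2 I$
$n{\left(o \right)} = - \frac{o}{2}$
$H{\left(j,Z \right)} = -2 + Z + j$ ($H{\left(j,Z \right)} = -2 + \left(Z + j\right) = -2 + Z + j$)
$y = - \frac{67}{4}$ ($y = \frac{3 \frac{2352 + 328}{\left(-2\right) 43 - 154}}{2} = \frac{3 \frac{2680}{-86 - 154}}{2} = \frac{3 \frac{2680}{-240}}{2} = \frac{3 \cdot 2680 \left(- \frac{1}{240}\right)}{2} = \frac{3}{2} \left(- \frac{67}{6}\right) = - \frac{67}{4} \approx -16.75$)
$H{\left(n{\left(0 \right)},45 \right)} + y = \left(-2 + 45 - 0\right) - \frac{67}{4} = \left(-2 + 45 + 0\right) - \frac{67}{4} = 43 - \frac{67}{4} = \frac{105}{4}$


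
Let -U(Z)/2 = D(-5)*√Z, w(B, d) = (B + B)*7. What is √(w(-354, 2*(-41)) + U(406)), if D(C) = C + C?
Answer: 2*√(-1239 + 5*√406) ≈ 67.476*I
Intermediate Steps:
D(C) = 2*C
w(B, d) = 14*B (w(B, d) = (2*B)*7 = 14*B)
U(Z) = 20*√Z (U(Z) = -2*2*(-5)*√Z = -(-20)*√Z = 20*√Z)
√(w(-354, 2*(-41)) + U(406)) = √(14*(-354) + 20*√406) = √(-4956 + 20*√406)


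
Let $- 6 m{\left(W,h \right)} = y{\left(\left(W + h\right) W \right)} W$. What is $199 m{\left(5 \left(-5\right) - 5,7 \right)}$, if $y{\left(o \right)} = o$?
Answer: $686550$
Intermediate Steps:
$m{\left(W,h \right)} = - \frac{W^{2} \left(W + h\right)}{6}$ ($m{\left(W,h \right)} = - \frac{\left(W + h\right) W W}{6} = - \frac{W \left(W + h\right) W}{6} = - \frac{W^{2} \left(W + h\right)}{6}$)
$199 m{\left(5 \left(-5\right) - 5,7 \right)} = 199 \frac{\left(5 \left(-5\right) - 5\right)^{2} \left(- (5 \left(-5\right) - 5) - 7\right)}{6} = 199 \frac{\left(-25 - 5\right)^{2} \left(- (-25 - 5) - 7\right)}{6} = 199 \frac{\left(-30\right)^{2} \left(\left(-1\right) \left(-30\right) - 7\right)}{6} = 199 \cdot \frac{1}{6} \cdot 900 \left(30 - 7\right) = 199 \cdot \frac{1}{6} \cdot 900 \cdot 23 = 199 \cdot 3450 = 686550$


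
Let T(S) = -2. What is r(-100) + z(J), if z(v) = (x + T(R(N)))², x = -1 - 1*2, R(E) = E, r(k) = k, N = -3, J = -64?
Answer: -75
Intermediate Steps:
x = -3 (x = -1 - 2 = -3)
z(v) = 25 (z(v) = (-3 - 2)² = (-5)² = 25)
r(-100) + z(J) = -100 + 25 = -75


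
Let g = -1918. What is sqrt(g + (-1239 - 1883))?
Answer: 12*I*sqrt(35) ≈ 70.993*I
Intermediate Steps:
sqrt(g + (-1239 - 1883)) = sqrt(-1918 + (-1239 - 1883)) = sqrt(-1918 - 3122) = sqrt(-5040) = 12*I*sqrt(35)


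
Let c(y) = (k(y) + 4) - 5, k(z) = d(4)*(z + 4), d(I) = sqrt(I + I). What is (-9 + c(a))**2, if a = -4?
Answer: 100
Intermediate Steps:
d(I) = sqrt(2)*sqrt(I) (d(I) = sqrt(2*I) = sqrt(2)*sqrt(I))
k(z) = 2*sqrt(2)*(4 + z) (k(z) = (sqrt(2)*sqrt(4))*(z + 4) = (sqrt(2)*2)*(4 + z) = (2*sqrt(2))*(4 + z) = 2*sqrt(2)*(4 + z))
c(y) = -1 + 2*sqrt(2)*(4 + y) (c(y) = (2*sqrt(2)*(4 + y) + 4) - 5 = (4 + 2*sqrt(2)*(4 + y)) - 5 = -1 + 2*sqrt(2)*(4 + y))
(-9 + c(a))**2 = (-9 + (-1 + 2*sqrt(2)*(4 - 4)))**2 = (-9 + (-1 + 2*sqrt(2)*0))**2 = (-9 + (-1 + 0))**2 = (-9 - 1)**2 = (-10)**2 = 100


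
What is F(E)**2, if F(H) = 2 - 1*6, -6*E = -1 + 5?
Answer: 16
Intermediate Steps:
E = -2/3 (E = -(-1 + 5)/6 = -1/6*4 = -2/3 ≈ -0.66667)
F(H) = -4 (F(H) = 2 - 6 = -4)
F(E)**2 = (-4)**2 = 16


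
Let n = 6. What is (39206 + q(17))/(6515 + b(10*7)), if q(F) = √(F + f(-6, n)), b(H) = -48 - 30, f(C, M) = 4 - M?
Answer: 39206/6437 + √15/6437 ≈ 6.0913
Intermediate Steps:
b(H) = -78
q(F) = √(-2 + F) (q(F) = √(F + (4 - 1*6)) = √(F + (4 - 6)) = √(F - 2) = √(-2 + F))
(39206 + q(17))/(6515 + b(10*7)) = (39206 + √(-2 + 17))/(6515 - 78) = (39206 + √15)/6437 = (39206 + √15)*(1/6437) = 39206/6437 + √15/6437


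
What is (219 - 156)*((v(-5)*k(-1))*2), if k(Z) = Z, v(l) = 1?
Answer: -126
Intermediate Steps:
(219 - 156)*((v(-5)*k(-1))*2) = (219 - 156)*((1*(-1))*2) = 63*(-1*2) = 63*(-2) = -126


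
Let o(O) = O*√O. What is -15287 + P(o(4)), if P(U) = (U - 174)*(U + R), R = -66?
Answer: -5659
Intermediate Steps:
o(O) = O^(3/2)
P(U) = (-174 + U)*(-66 + U) (P(U) = (U - 174)*(U - 66) = (-174 + U)*(-66 + U))
-15287 + P(o(4)) = -15287 + (11484 + (4^(3/2))² - 240*4^(3/2)) = -15287 + (11484 + 8² - 240*8) = -15287 + (11484 + 64 - 1920) = -15287 + 9628 = -5659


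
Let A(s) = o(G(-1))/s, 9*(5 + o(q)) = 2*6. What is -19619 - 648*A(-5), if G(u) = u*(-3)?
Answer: -100471/5 ≈ -20094.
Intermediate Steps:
G(u) = -3*u
o(q) = -11/3 (o(q) = -5 + (2*6)/9 = -5 + (1/9)*12 = -5 + 4/3 = -11/3)
A(s) = -11/(3*s)
-19619 - 648*A(-5) = -19619 - (-2376)/(-5) = -19619 - (-2376)*(-1)/5 = -19619 - 648*11/15 = -19619 - 2376/5 = -100471/5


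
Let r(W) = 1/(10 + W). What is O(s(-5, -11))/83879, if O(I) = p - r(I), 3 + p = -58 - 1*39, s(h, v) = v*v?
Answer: -13101/10988149 ≈ -0.0011923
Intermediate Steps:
s(h, v) = v²
p = -100 (p = -3 + (-58 - 1*39) = -3 + (-58 - 39) = -3 - 97 = -100)
O(I) = -100 - 1/(10 + I)
O(s(-5, -11))/83879 = ((-1001 - 100*(-11)²)/(10 + (-11)²))/83879 = ((-1001 - 100*121)/(10 + 121))*(1/83879) = ((-1001 - 12100)/131)*(1/83879) = ((1/131)*(-13101))*(1/83879) = -13101/131*1/83879 = -13101/10988149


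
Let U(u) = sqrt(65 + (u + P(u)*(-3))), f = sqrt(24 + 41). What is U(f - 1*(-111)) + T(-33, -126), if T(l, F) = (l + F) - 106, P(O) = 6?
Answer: -265 + sqrt(158 + sqrt(65)) ≈ -252.11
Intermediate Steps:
f = sqrt(65) ≈ 8.0623
T(l, F) = -106 + F + l (T(l, F) = (F + l) - 106 = -106 + F + l)
U(u) = sqrt(47 + u) (U(u) = sqrt(65 + (u + 6*(-3))) = sqrt(65 + (u - 18)) = sqrt(65 + (-18 + u)) = sqrt(47 + u))
U(f - 1*(-111)) + T(-33, -126) = sqrt(47 + (sqrt(65) - 1*(-111))) + (-106 - 126 - 33) = sqrt(47 + (sqrt(65) + 111)) - 265 = sqrt(47 + (111 + sqrt(65))) - 265 = sqrt(158 + sqrt(65)) - 265 = -265 + sqrt(158 + sqrt(65))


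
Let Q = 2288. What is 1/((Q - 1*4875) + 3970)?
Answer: 1/1383 ≈ 0.00072307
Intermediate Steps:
1/((Q - 1*4875) + 3970) = 1/((2288 - 1*4875) + 3970) = 1/((2288 - 4875) + 3970) = 1/(-2587 + 3970) = 1/1383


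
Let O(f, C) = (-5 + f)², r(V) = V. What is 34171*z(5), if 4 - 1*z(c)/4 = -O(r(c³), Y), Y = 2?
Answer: 1968796336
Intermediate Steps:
z(c) = 16 + 4*(-5 + c³)² (z(c) = 16 - (-4)*(-5 + c³)² = 16 + 4*(-5 + c³)²)
34171*z(5) = 34171*(16 + 4*(-5 + 5³)²) = 34171*(16 + 4*(-5 + 125)²) = 34171*(16 + 4*120²) = 34171*(16 + 4*14400) = 34171*(16 + 57600) = 34171*57616 = 1968796336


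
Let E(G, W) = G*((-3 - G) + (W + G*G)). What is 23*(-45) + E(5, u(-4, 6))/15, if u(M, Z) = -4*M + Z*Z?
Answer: -1012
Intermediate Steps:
u(M, Z) = Z² - 4*M (u(M, Z) = -4*M + Z² = Z² - 4*M)
E(G, W) = G*(-3 + W + G² - G) (E(G, W) = G*((-3 - G) + (W + G²)) = G*(-3 + W + G² - G))
23*(-45) + E(5, u(-4, 6))/15 = 23*(-45) + (5*(-3 + (6² - 4*(-4)) + 5² - 1*5))/15 = -1035 + (5*(-3 + (36 + 16) + 25 - 5))*(1/15) = -1035 + (5*(-3 + 52 + 25 - 5))*(1/15) = -1035 + (5*69)*(1/15) = -1035 + 345*(1/15) = -1035 + 23 = -1012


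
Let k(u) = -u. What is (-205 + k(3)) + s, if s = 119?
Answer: -89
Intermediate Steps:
(-205 + k(3)) + s = (-205 - 1*3) + 119 = (-205 - 3) + 119 = -208 + 119 = -89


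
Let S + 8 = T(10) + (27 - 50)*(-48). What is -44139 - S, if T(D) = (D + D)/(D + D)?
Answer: -45236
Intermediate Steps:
T(D) = 1 (T(D) = (2*D)/((2*D)) = (2*D)*(1/(2*D)) = 1)
S = 1097 (S = -8 + (1 + (27 - 50)*(-48)) = -8 + (1 - 23*(-48)) = -8 + (1 + 1104) = -8 + 1105 = 1097)
-44139 - S = -44139 - 1*1097 = -44139 - 1097 = -45236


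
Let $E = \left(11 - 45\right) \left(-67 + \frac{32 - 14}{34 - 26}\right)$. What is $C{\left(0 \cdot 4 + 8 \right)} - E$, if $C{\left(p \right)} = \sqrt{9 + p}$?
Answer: $- \frac{4403}{2} + \sqrt{17} \approx -2197.4$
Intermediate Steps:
$E = \frac{4403}{2}$ ($E = \left(11 - 45\right) \left(-67 + \frac{18}{8}\right) = - 34 \left(-67 + 18 \cdot \frac{1}{8}\right) = - 34 \left(-67 + \frac{9}{4}\right) = \left(-34\right) \left(- \frac{259}{4}\right) = \frac{4403}{2} \approx 2201.5$)
$C{\left(0 \cdot 4 + 8 \right)} - E = \sqrt{9 + \left(0 \cdot 4 + 8\right)} - \frac{4403}{2} = \sqrt{9 + \left(0 + 8\right)} - \frac{4403}{2} = \sqrt{9 + 8} - \frac{4403}{2} = \sqrt{17} - \frac{4403}{2} = - \frac{4403}{2} + \sqrt{17}$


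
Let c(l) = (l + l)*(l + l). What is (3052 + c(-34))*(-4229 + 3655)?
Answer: -4406024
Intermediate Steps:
c(l) = 4*l² (c(l) = (2*l)*(2*l) = 4*l²)
(3052 + c(-34))*(-4229 + 3655) = (3052 + 4*(-34)²)*(-4229 + 3655) = (3052 + 4*1156)*(-574) = (3052 + 4624)*(-574) = 7676*(-574) = -4406024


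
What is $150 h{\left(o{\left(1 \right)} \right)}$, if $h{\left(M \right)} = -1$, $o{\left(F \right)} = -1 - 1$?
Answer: $-150$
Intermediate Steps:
$o{\left(F \right)} = -2$ ($o{\left(F \right)} = -1 - 1 = -2$)
$150 h{\left(o{\left(1 \right)} \right)} = 150 \left(-1\right) = -150$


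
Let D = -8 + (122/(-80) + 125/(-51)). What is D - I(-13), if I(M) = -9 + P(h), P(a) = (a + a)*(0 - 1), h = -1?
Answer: -10151/2040 ≈ -4.9760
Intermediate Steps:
P(a) = -2*a (P(a) = (2*a)*(-1) = -2*a)
I(M) = -7 (I(M) = -9 - 2*(-1) = -9 + 2 = -7)
D = -24431/2040 (D = -8 + (122*(-1/80) + 125*(-1/51)) = -8 + (-61/40 - 125/51) = -8 - 8111/2040 = -24431/2040 ≈ -11.976)
D - I(-13) = -24431/2040 - 1*(-7) = -24431/2040 + 7 = -10151/2040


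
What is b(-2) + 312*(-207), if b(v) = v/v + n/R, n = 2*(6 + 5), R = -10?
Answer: -322926/5 ≈ -64585.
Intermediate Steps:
n = 22 (n = 2*11 = 22)
b(v) = -6/5 (b(v) = v/v + 22/(-10) = 1 + 22*(-⅒) = 1 - 11/5 = -6/5)
b(-2) + 312*(-207) = -6/5 + 312*(-207) = -6/5 - 64584 = -322926/5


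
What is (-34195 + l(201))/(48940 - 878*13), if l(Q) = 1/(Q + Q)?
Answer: -13746389/15085452 ≈ -0.91123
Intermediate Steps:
l(Q) = 1/(2*Q)
(-34195 + l(201))/(48940 - 878*13) = (-34195 + (1/2)/201)/(48940 - 878*13) = (-34195 + (1/2)*(1/201))/(48940 - 11414) = (-34195 + 1/402)/37526 = -13746389/402*1/37526 = -13746389/15085452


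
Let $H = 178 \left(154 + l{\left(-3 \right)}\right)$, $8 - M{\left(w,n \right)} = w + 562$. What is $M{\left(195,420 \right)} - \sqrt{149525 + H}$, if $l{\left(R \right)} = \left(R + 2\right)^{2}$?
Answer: $-749 - \sqrt{177115} \approx -1169.8$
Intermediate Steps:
$M{\left(w,n \right)} = -554 - w$ ($M{\left(w,n \right)} = 8 - \left(w + 562\right) = 8 - \left(562 + w\right) = -554 - w$)
$l{\left(R \right)} = \left(2 + R\right)^{2}$
$H = 27590$ ($H = 178 \left(154 + \left(2 - 3\right)^{2}\right) = 178 \left(154 + \left(-1\right)^{2}\right) = 178 \left(154 + 1\right) = 178 \cdot 155 = 27590$)
$M{\left(195,420 \right)} - \sqrt{149525 + H} = \left(-554 - 195\right) - \sqrt{149525 + 27590} = \left(-554 - 195\right) - \sqrt{177115} = -749 - \sqrt{177115}$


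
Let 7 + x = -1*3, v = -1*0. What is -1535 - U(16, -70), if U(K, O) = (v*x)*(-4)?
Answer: -1535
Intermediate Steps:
v = 0
x = -10 (x = -7 - 1*3 = -7 - 3 = -10)
U(K, O) = 0 (U(K, O) = (0*(-10))*(-4) = 0*(-4) = 0)
-1535 - U(16, -70) = -1535 - 1*0 = -1535 + 0 = -1535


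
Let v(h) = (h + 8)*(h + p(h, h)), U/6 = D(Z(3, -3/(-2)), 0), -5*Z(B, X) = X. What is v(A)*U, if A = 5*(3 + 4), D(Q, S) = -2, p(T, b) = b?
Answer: -36120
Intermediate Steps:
Z(B, X) = -X/5
U = -12 (U = 6*(-2) = -12)
A = 35 (A = 5*7 = 35)
v(h) = 2*h*(8 + h) (v(h) = (h + 8)*(h + h) = (8 + h)*(2*h) = 2*h*(8 + h))
v(A)*U = (2*35*(8 + 35))*(-12) = (2*35*43)*(-12) = 3010*(-12) = -36120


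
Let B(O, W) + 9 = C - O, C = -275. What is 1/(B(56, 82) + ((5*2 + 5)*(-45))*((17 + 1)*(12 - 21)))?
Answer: 1/109010 ≈ 9.1735e-6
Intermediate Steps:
B(O, W) = -284 - O (B(O, W) = -9 + (-275 - O) = -284 - O)
1/(B(56, 82) + ((5*2 + 5)*(-45))*((17 + 1)*(12 - 21))) = 1/((-284 - 1*56) + ((5*2 + 5)*(-45))*((17 + 1)*(12 - 21))) = 1/((-284 - 56) + ((10 + 5)*(-45))*(18*(-9))) = 1/(-340 + (15*(-45))*(-162)) = 1/(-340 - 675*(-162)) = 1/(-340 + 109350) = 1/109010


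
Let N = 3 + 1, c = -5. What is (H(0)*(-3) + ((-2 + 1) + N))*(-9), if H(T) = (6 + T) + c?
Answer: 0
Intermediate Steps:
H(T) = 1 + T (H(T) = (6 + T) - 5 = 1 + T)
N = 4
(H(0)*(-3) + ((-2 + 1) + N))*(-9) = ((1 + 0)*(-3) + ((-2 + 1) + 4))*(-9) = (1*(-3) + (-1 + 4))*(-9) = (-3 + 3)*(-9) = 0*(-9) = 0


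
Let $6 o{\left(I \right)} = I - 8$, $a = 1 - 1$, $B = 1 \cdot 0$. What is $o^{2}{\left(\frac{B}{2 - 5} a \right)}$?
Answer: $\frac{16}{9} \approx 1.7778$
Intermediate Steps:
$B = 0$
$a = 0$ ($a = 1 - 1 = 0$)
$o{\left(I \right)} = - \frac{4}{3} + \frac{I}{6}$ ($o{\left(I \right)} = \frac{I - 8}{6} = \frac{-8 + I}{6} = - \frac{4}{3} + \frac{I}{6}$)
$o^{2}{\left(\frac{B}{2 - 5} a \right)} = \left(- \frac{4}{3} + \frac{\frac{0}{2 - 5} \cdot 0}{6}\right)^{2} = \left(- \frac{4}{3} + \frac{\frac{0}{-3} \cdot 0}{6}\right)^{2} = \left(- \frac{4}{3} + \frac{0 \left(- \frac{1}{3}\right) 0}{6}\right)^{2} = \left(- \frac{4}{3} + \frac{0 \cdot 0}{6}\right)^{2} = \left(- \frac{4}{3} + \frac{1}{6} \cdot 0\right)^{2} = \left(- \frac{4}{3} + 0\right)^{2} = \left(- \frac{4}{3}\right)^{2} = \frac{16}{9}$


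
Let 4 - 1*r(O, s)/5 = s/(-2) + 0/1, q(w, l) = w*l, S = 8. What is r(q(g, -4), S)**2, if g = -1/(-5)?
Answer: 1600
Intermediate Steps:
g = 1/5 (g = -1*(-1/5) = 1/5 ≈ 0.20000)
q(w, l) = l*w
r(O, s) = 20 + 5*s/2 (r(O, s) = 20 - 5*(s/(-2) + 0/1) = 20 - 5*(s*(-1/2) + 0*1) = 20 - 5*(-s/2 + 0) = 20 - (-5)*s/2 = 20 + 5*s/2)
r(q(g, -4), S)**2 = (20 + (5/2)*8)**2 = (20 + 20)**2 = 40**2 = 1600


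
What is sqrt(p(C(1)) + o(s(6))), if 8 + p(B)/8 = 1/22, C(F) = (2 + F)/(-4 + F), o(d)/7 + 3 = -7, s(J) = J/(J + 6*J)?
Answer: 7*I*sqrt(330)/11 ≈ 11.56*I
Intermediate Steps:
s(J) = 1/7 (s(J) = J/((7*J)) = J*(1/(7*J)) = 1/7)
o(d) = -70 (o(d) = -21 + 7*(-7) = -21 - 49 = -70)
C(F) = (2 + F)/(-4 + F)
p(B) = -700/11 (p(B) = -64 + 8/22 = -64 + 8*(1/22) = -64 + 4/11 = -700/11)
sqrt(p(C(1)) + o(s(6))) = sqrt(-700/11 - 70) = sqrt(-1470/11) = 7*I*sqrt(330)/11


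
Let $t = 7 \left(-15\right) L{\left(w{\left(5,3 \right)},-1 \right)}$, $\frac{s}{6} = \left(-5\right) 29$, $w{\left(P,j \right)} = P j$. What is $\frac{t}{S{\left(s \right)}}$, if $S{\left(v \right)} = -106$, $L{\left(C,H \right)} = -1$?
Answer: $- \frac{105}{106} \approx -0.99057$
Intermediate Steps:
$s = -870$ ($s = 6 \left(\left(-5\right) 29\right) = 6 \left(-145\right) = -870$)
$t = 105$ ($t = 7 \left(-15\right) \left(-1\right) = \left(-105\right) \left(-1\right) = 105$)
$\frac{t}{S{\left(s \right)}} = \frac{105}{-106} = 105 \left(- \frac{1}{106}\right) = - \frac{105}{106}$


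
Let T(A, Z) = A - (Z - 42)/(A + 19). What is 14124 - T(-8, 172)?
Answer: 155582/11 ≈ 14144.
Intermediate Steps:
T(A, Z) = A - (-42 + Z)/(19 + A)
14124 - T(-8, 172) = 14124 - (42 + (-8)² - 1*172 + 19*(-8))/(19 - 8) = 14124 - (42 + 64 - 172 - 152)/11 = 14124 - (-218)/11 = 14124 - 1*(-218/11) = 14124 + 218/11 = 155582/11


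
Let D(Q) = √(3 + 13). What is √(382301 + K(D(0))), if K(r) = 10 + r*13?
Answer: √382363 ≈ 618.36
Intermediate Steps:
D(Q) = 4 (D(Q) = √16 = 4)
K(r) = 10 + 13*r
√(382301 + K(D(0))) = √(382301 + (10 + 13*4)) = √(382301 + (10 + 52)) = √(382301 + 62) = √382363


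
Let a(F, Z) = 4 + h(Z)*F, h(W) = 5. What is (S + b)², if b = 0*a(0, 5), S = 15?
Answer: 225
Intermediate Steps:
a(F, Z) = 4 + 5*F
b = 0 (b = 0*(4 + 5*0) = 0*(4 + 0) = 0*4 = 0)
(S + b)² = (15 + 0)² = 15² = 225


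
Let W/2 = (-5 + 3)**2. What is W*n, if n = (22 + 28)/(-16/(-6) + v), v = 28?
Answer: 300/23 ≈ 13.043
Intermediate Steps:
n = 75/46 (n = (22 + 28)/(-16/(-6) + 28) = 50/(-16*(-1/6) + 28) = 50/(8/3 + 28) = 50/(92/3) = 50*(3/92) = 75/46 ≈ 1.6304)
W = 8 (W = 2*(-5 + 3)**2 = 2*(-2)**2 = 2*4 = 8)
W*n = 8*(75/46) = 300/23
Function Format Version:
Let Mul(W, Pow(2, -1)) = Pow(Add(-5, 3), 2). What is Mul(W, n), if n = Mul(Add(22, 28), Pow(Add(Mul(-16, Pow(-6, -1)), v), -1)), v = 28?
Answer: Rational(300, 23) ≈ 13.043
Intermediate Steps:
n = Rational(75, 46) (n = Mul(Add(22, 28), Pow(Add(Mul(-16, Pow(-6, -1)), 28), -1)) = Mul(50, Pow(Add(Mul(-16, Rational(-1, 6)), 28), -1)) = Mul(50, Pow(Add(Rational(8, 3), 28), -1)) = Mul(50, Pow(Rational(92, 3), -1)) = Mul(50, Rational(3, 92)) = Rational(75, 46) ≈ 1.6304)
W = 8 (W = Mul(2, Pow(Add(-5, 3), 2)) = Mul(2, Pow(-2, 2)) = Mul(2, 4) = 8)
Mul(W, n) = Mul(8, Rational(75, 46)) = Rational(300, 23)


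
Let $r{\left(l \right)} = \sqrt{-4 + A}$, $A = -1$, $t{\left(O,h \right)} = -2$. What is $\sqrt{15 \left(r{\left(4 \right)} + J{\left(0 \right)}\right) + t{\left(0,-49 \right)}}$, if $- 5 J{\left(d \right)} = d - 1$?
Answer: $\sqrt{1 + 15 i \sqrt{5}} \approx 4.1567 + 4.0346 i$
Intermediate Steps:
$J{\left(d \right)} = \frac{1}{5} - \frac{d}{5}$ ($J{\left(d \right)} = - \frac{d - 1}{5} = - \frac{-1 + d}{5} = \frac{1}{5} - \frac{d}{5}$)
$r{\left(l \right)} = i \sqrt{5}$ ($r{\left(l \right)} = \sqrt{-4 - 1} = \sqrt{-5} = i \sqrt{5}$)
$\sqrt{15 \left(r{\left(4 \right)} + J{\left(0 \right)}\right) + t{\left(0,-49 \right)}} = \sqrt{15 \left(i \sqrt{5} + \left(\frac{1}{5} - 0\right)\right) - 2} = \sqrt{15 \left(i \sqrt{5} + \left(\frac{1}{5} + 0\right)\right) - 2} = \sqrt{15 \left(i \sqrt{5} + \frac{1}{5}\right) - 2} = \sqrt{15 \left(\frac{1}{5} + i \sqrt{5}\right) - 2} = \sqrt{\left(3 + 15 i \sqrt{5}\right) - 2} = \sqrt{1 + 15 i \sqrt{5}}$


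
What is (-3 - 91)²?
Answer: 8836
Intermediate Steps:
(-3 - 91)² = (-94)² = 8836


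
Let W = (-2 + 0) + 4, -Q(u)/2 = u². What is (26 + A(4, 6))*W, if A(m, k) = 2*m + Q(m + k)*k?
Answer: -2332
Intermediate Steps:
Q(u) = -2*u²
A(m, k) = 2*m - 2*k*(k + m)² (A(m, k) = 2*m + (-2*(m + k)²)*k = 2*m + (-2*(k + m)²)*k = 2*m - 2*k*(k + m)²)
W = 2 (W = -2 + 4 = 2)
(26 + A(4, 6))*W = (26 + (2*4 - 2*6*(6 + 4)²))*2 = (26 + (8 - 2*6*10²))*2 = (26 + (8 - 2*6*100))*2 = (26 + (8 - 1200))*2 = (26 - 1192)*2 = -1166*2 = -2332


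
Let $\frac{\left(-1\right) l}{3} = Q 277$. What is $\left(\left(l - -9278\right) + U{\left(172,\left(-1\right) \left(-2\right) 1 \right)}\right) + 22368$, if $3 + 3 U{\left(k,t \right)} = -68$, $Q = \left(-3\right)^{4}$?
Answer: $- \frac{107066}{3} \approx -35689.0$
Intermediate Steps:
$Q = 81$
$U{\left(k,t \right)} = - \frac{71}{3}$ ($U{\left(k,t \right)} = -1 + \frac{1}{3} \left(-68\right) = -1 - \frac{68}{3} = - \frac{71}{3}$)
$l = -67311$ ($l = - 3 \cdot 81 \cdot 277 = \left(-3\right) 22437 = -67311$)
$\left(\left(l - -9278\right) + U{\left(172,\left(-1\right) \left(-2\right) 1 \right)}\right) + 22368 = \left(\left(-67311 - -9278\right) - \frac{71}{3}\right) + 22368 = \left(\left(-67311 + 9278\right) - \frac{71}{3}\right) + 22368 = \left(-58033 - \frac{71}{3}\right) + 22368 = - \frac{174170}{3} + 22368 = - \frac{107066}{3}$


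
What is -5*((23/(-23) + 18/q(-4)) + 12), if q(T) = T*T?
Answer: -485/8 ≈ -60.625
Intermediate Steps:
q(T) = T²
-5*((23/(-23) + 18/q(-4)) + 12) = -5*((23/(-23) + 18/((-4)²)) + 12) = -5*((23*(-1/23) + 18/16) + 12) = -5*((-1 + 18*(1/16)) + 12) = -5*((-1 + 9/8) + 12) = -5*(⅛ + 12) = -5*97/8 = -485/8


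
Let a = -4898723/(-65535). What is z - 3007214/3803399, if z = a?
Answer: 18434720389987/249255753465 ≈ 73.959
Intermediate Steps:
a = 4898723/65535 (a = -4898723*(-1/65535) = 4898723/65535 ≈ 74.750)
z = 4898723/65535 ≈ 74.750
z - 3007214/3803399 = 4898723/65535 - 3007214/3803399 = 18434720389987/249255753465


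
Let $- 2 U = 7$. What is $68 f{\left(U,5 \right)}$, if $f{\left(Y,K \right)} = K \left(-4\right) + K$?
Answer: $-1020$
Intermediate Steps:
$U = - \frac{7}{2}$ ($U = \left(- \frac{1}{2}\right) 7 = - \frac{7}{2} \approx -3.5$)
$f{\left(Y,K \right)} = - 3 K$ ($f{\left(Y,K \right)} = - 4 K + K = - 3 K$)
$68 f{\left(U,5 \right)} = 68 \left(\left(-3\right) 5\right) = 68 \left(-15\right) = -1020$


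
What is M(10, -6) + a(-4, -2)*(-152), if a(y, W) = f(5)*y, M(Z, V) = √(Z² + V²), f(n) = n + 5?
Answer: 6080 + 2*√34 ≈ 6091.7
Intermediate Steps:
f(n) = 5 + n
M(Z, V) = √(V² + Z²)
a(y, W) = 10*y (a(y, W) = (5 + 5)*y = 10*y)
M(10, -6) + a(-4, -2)*(-152) = √((-6)² + 10²) + (10*(-4))*(-152) = √(36 + 100) - 40*(-152) = √136 + 6080 = 2*√34 + 6080 = 6080 + 2*√34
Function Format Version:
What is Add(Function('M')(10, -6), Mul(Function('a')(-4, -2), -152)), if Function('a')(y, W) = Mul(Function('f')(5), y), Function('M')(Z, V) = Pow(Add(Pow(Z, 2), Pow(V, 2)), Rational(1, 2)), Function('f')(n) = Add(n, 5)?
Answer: Add(6080, Mul(2, Pow(34, Rational(1, 2)))) ≈ 6091.7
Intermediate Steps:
Function('f')(n) = Add(5, n)
Function('M')(Z, V) = Pow(Add(Pow(V, 2), Pow(Z, 2)), Rational(1, 2))
Function('a')(y, W) = Mul(10, y) (Function('a')(y, W) = Mul(Add(5, 5), y) = Mul(10, y))
Add(Function('M')(10, -6), Mul(Function('a')(-4, -2), -152)) = Add(Pow(Add(Pow(-6, 2), Pow(10, 2)), Rational(1, 2)), Mul(Mul(10, -4), -152)) = Add(Pow(Add(36, 100), Rational(1, 2)), Mul(-40, -152)) = Add(Pow(136, Rational(1, 2)), 6080) = Add(Mul(2, Pow(34, Rational(1, 2))), 6080) = Add(6080, Mul(2, Pow(34, Rational(1, 2))))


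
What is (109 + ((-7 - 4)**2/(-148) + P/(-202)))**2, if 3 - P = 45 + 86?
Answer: 2645772255889/223442704 ≈ 11841.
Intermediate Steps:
P = -128 (P = 3 - (45 + 86) = 3 - 1*131 = 3 - 131 = -128)
(109 + ((-7 - 4)**2/(-148) + P/(-202)))**2 = (109 + ((-7 - 4)**2/(-148) - 128/(-202)))**2 = (109 + ((-11)**2*(-1/148) - 128*(-1/202)))**2 = (109 + (121*(-1/148) + 64/101))**2 = (109 + (-121/148 + 64/101))**2 = (109 - 2749/14948)**2 = (1626583/14948)**2 = 2645772255889/223442704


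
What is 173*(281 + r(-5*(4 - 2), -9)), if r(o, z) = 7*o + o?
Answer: 34773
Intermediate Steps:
r(o, z) = 8*o
173*(281 + r(-5*(4 - 2), -9)) = 173*(281 + 8*(-5*(4 - 2))) = 173*(281 + 8*(-5*2)) = 173*(281 + 8*(-10)) = 173*(281 - 80) = 173*201 = 34773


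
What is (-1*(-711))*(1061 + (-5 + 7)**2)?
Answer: 757215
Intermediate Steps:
(-1*(-711))*(1061 + (-5 + 7)**2) = 711*(1061 + 2**2) = 711*(1061 + 4) = 711*1065 = 757215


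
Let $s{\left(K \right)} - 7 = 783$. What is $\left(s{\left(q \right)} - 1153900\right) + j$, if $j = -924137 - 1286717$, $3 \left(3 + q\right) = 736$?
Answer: $-3363964$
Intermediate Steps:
$q = \frac{727}{3}$ ($q = -3 + \frac{1}{3} \cdot 736 = -3 + \frac{736}{3} = \frac{727}{3} \approx 242.33$)
$s{\left(K \right)} = 790$ ($s{\left(K \right)} = 7 + 783 = 790$)
$j = -2210854$ ($j = -924137 - 1286717 = -2210854$)
$\left(s{\left(q \right)} - 1153900\right) + j = \left(790 - 1153900\right) - 2210854 = -1153110 - 2210854 = -3363964$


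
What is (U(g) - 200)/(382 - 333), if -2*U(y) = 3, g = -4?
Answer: -403/98 ≈ -4.1122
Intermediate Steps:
U(y) = -3/2 (U(y) = -½*3 = -3/2)
(U(g) - 200)/(382 - 333) = (-3/2 - 200)/(382 - 333) = -403/2/49 = -403/2*1/49 = -403/98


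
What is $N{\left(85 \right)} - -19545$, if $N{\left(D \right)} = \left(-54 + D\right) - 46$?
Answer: $19530$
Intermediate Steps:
$N{\left(D \right)} = -100 + D$
$N{\left(85 \right)} - -19545 = \left(-100 + 85\right) - -19545 = -15 + 19545 = 19530$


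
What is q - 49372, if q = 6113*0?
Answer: -49372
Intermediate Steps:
q = 0
q - 49372 = 0 - 49372 = -49372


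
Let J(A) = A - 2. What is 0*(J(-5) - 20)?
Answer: 0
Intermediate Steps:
J(A) = -2 + A
0*(J(-5) - 20) = 0*((-2 - 5) - 20) = 0*(-7 - 20) = 0*(-27) = 0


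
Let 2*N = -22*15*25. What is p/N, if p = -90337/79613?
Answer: 90337/328403625 ≈ 0.00027508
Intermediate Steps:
p = -90337/79613 (p = -90337*1/79613 = -90337/79613 ≈ -1.1347)
N = -4125 (N = (-22*15*25)/2 = (-330*25)/2 = (½)*(-8250) = -4125)
p/N = -90337/79613/(-4125) = -90337/79613*(-1/4125) = 90337/328403625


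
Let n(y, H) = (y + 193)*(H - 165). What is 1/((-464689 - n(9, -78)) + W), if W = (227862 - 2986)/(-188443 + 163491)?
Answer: -6238/2592587733 ≈ -2.4061e-6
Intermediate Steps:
n(y, H) = (-165 + H)*(193 + y) (n(y, H) = (193 + y)*(-165 + H) = (-165 + H)*(193 + y))
W = -56219/6238 (W = 224876/(-24952) = 224876*(-1/24952) = -56219/6238 ≈ -9.0123)
1/((-464689 - n(9, -78)) + W) = 1/((-464689 - (-31845 - 165*9 + 193*(-78) - 78*9)) - 56219/6238) = 1/((-464689 - (-31845 - 1485 - 15054 - 702)) - 56219/6238) = 1/((-464689 - 1*(-49086)) - 56219/6238) = 1/((-464689 + 49086) - 56219/6238) = 1/(-415603 - 56219/6238) = 1/(-2592587733/6238) = -6238/2592587733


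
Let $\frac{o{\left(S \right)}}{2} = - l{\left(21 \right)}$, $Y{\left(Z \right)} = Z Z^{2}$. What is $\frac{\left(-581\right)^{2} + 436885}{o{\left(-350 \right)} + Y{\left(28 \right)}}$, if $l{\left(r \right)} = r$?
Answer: $\frac{387223}{10955} \approx 35.347$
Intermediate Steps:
$Y{\left(Z \right)} = Z^{3}$
$o{\left(S \right)} = -42$ ($o{\left(S \right)} = 2 \left(\left(-1\right) 21\right) = 2 \left(-21\right) = -42$)
$\frac{\left(-581\right)^{2} + 436885}{o{\left(-350 \right)} + Y{\left(28 \right)}} = \frac{\left(-581\right)^{2} + 436885}{-42 + 28^{3}} = \frac{337561 + 436885}{-42 + 21952} = \frac{774446}{21910} = 774446 \cdot \frac{1}{21910} = \frac{387223}{10955}$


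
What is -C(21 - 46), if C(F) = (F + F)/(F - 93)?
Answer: -25/59 ≈ -0.42373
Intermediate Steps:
C(F) = 2*F/(-93 + F) (C(F) = (2*F)/(-93 + F) = 2*F/(-93 + F))
-C(21 - 46) = -2*(21 - 46)/(-93 + (21 - 46)) = -2*(-25)/(-93 - 25) = -2*(-25)/(-118) = -2*(-25)*(-1)/118 = -1*25/59 = -25/59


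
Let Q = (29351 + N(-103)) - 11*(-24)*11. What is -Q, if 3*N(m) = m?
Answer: -96662/3 ≈ -32221.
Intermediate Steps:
N(m) = m/3
Q = 96662/3 (Q = (29351 + (⅓)*(-103)) - 11*(-24)*11 = (29351 - 103/3) + 264*11 = 87950/3 + 2904 = 96662/3 ≈ 32221.)
-Q = -1*96662/3 = -96662/3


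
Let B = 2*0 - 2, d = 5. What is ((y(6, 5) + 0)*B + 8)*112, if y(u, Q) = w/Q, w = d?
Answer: 672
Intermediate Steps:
w = 5
B = -2 (B = 0 - 2 = -2)
y(u, Q) = 5/Q
((y(6, 5) + 0)*B + 8)*112 = ((5/5 + 0)*(-2) + 8)*112 = ((5*(⅕) + 0)*(-2) + 8)*112 = ((1 + 0)*(-2) + 8)*112 = (1*(-2) + 8)*112 = (-2 + 8)*112 = 6*112 = 672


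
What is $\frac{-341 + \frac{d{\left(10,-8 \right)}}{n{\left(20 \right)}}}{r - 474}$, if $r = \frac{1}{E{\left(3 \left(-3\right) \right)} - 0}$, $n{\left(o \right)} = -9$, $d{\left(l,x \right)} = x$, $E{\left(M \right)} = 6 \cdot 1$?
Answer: $\frac{6122}{8529} \approx 0.71779$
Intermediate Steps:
$E{\left(M \right)} = 6$
$r = \frac{1}{6}$ ($r = \frac{1}{6 - 0} = \frac{1}{6 + 0} = \frac{1}{6} \approx 0.16667$)
$\frac{-341 + \frac{d{\left(10,-8 \right)}}{n{\left(20 \right)}}}{r - 474} = \frac{-341 - \frac{8}{-9}}{\frac{1}{6} - 474} = \frac{-341 - - \frac{8}{9}}{- \frac{2843}{6}} = \left(-341 + \frac{8}{9}\right) \left(- \frac{6}{2843}\right) = \left(- \frac{3061}{9}\right) \left(- \frac{6}{2843}\right) = \frac{6122}{8529}$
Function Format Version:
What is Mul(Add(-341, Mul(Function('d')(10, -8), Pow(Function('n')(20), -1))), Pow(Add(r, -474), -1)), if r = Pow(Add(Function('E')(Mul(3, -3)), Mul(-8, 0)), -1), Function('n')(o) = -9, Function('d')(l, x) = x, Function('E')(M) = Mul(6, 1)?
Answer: Rational(6122, 8529) ≈ 0.71779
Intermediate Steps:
Function('E')(M) = 6
r = Rational(1, 6) (r = Pow(Add(6, Mul(-8, 0)), -1) = Pow(Add(6, 0), -1) = Pow(6, -1) = Rational(1, 6) ≈ 0.16667)
Mul(Add(-341, Mul(Function('d')(10, -8), Pow(Function('n')(20), -1))), Pow(Add(r, -474), -1)) = Mul(Add(-341, Mul(-8, Pow(-9, -1))), Pow(Add(Rational(1, 6), -474), -1)) = Mul(Add(-341, Mul(-8, Rational(-1, 9))), Pow(Rational(-2843, 6), -1)) = Mul(Add(-341, Rational(8, 9)), Rational(-6, 2843)) = Mul(Rational(-3061, 9), Rational(-6, 2843)) = Rational(6122, 8529)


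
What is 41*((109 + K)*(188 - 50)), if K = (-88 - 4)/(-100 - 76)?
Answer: 13632951/22 ≈ 6.1968e+5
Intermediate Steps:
K = 23/44 (K = -92/(-176) = -92*(-1/176) = 23/44 ≈ 0.52273)
41*((109 + K)*(188 - 50)) = 41*((109 + 23/44)*(188 - 50)) = 41*((4819/44)*138) = 41*(332511/22) = 13632951/22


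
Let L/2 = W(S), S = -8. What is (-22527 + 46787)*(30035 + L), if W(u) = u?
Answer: 728260940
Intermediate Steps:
L = -16 (L = 2*(-8) = -16)
(-22527 + 46787)*(30035 + L) = (-22527 + 46787)*(30035 - 16) = 24260*30019 = 728260940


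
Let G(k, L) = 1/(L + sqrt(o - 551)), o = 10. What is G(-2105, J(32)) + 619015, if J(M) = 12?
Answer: 424025287/685 - I*sqrt(541)/685 ≈ 6.1902e+5 - 0.033955*I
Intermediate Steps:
G(k, L) = 1/(L + I*sqrt(541)) (G(k, L) = 1/(L + sqrt(10 - 551)) = 1/(L + sqrt(-541)) = 1/(L + I*sqrt(541)))
G(-2105, J(32)) + 619015 = 1/(12 + I*sqrt(541)) + 619015 = 619015 + 1/(12 + I*sqrt(541))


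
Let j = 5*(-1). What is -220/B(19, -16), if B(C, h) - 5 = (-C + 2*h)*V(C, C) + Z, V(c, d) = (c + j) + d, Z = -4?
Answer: 110/841 ≈ 0.13080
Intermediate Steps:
j = -5
V(c, d) = -5 + c + d (V(c, d) = (c - 5) + d = (-5 + c) + d = -5 + c + d)
B(C, h) = 1 + (-5 + 2*C)*(-C + 2*h) (B(C, h) = 5 + ((-C + 2*h)*(-5 + C + C) - 4) = 5 + ((-C + 2*h)*(-5 + 2*C) - 4) = 5 + ((-5 + 2*C)*(-C + 2*h) - 4) = 5 + (-4 + (-5 + 2*C)*(-C + 2*h)) = 1 + (-5 + 2*C)*(-C + 2*h))
-220/B(19, -16) = -220/(1 - 1*19*(-5 + 2*19) + 2*(-16)*(-5 + 2*19)) = -220/(1 - 1*19*(-5 + 38) + 2*(-16)*(-5 + 38)) = -220/(1 - 1*19*33 + 2*(-16)*33) = -220/(1 - 627 - 1056) = -220/(-1682) = -220*(-1)/1682 = -1*(-110/841) = 110/841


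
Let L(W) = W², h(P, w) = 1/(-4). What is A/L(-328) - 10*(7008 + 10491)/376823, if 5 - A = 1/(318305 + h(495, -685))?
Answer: -23967380087362147/51616458217049408 ≈ -0.46434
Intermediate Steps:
h(P, w) = -¼
A = 6366091/1273219 (A = 5 - 1/(318305 - ¼) = 5 - 1/1273219/4 = 5 - 1*4/1273219 = 5 - 4/1273219 = 6366091/1273219 ≈ 5.0000)
A/L(-328) - 10*(7008 + 10491)/376823 = 6366091/(1273219*((-328)²)) - 10*(7008 + 10491)/376823 = (6366091/1273219)/107584 - 10*17499*(1/376823) = (6366091/1273219)*(1/107584) - 174990*1/376823 = 6366091/136977992896 - 174990/376823 = -23967380087362147/51616458217049408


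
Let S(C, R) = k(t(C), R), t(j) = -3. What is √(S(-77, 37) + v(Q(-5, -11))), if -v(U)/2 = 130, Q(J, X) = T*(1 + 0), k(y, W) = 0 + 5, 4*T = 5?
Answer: I*√255 ≈ 15.969*I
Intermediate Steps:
T = 5/4 (T = (¼)*5 = 5/4 ≈ 1.2500)
k(y, W) = 5
Q(J, X) = 5/4 (Q(J, X) = 5*(1 + 0)/4 = (5/4)*1 = 5/4)
v(U) = -260 (v(U) = -2*130 = -260)
S(C, R) = 5
√(S(-77, 37) + v(Q(-5, -11))) = √(5 - 260) = √(-255) = I*√255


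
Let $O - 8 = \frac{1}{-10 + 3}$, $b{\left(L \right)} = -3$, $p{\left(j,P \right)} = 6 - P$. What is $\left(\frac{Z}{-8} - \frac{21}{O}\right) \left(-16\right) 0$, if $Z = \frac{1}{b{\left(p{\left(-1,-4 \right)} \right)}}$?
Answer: $0$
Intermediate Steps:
$Z = - \frac{1}{3}$ ($Z = \frac{1}{-3} = - \frac{1}{3} \approx -0.33333$)
$O = \frac{55}{7}$ ($O = 8 + \frac{1}{-10 + 3} = 8 + \frac{1}{-7} = 8 - \frac{1}{7} = \frac{55}{7} \approx 7.8571$)
$\left(\frac{Z}{-8} - \frac{21}{O}\right) \left(-16\right) 0 = \left(- \frac{1}{3 \left(-8\right)} - \frac{21}{\frac{55}{7}}\right) \left(-16\right) 0 = \left(\left(- \frac{1}{3}\right) \left(- \frac{1}{8}\right) - \frac{147}{55}\right) \left(-16\right) 0 = \left(\frac{1}{24} - \frac{147}{55}\right) \left(-16\right) 0 = \left(- \frac{3473}{1320}\right) \left(-16\right) 0 = \frac{6946}{165} \cdot 0 = 0$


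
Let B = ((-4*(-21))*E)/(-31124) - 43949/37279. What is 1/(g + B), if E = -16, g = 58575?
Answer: 290067899/16990397742500 ≈ 1.7072e-5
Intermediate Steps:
B = -329441425/290067899 (B = (-4*(-21)*(-16))/(-31124) - 43949/37279 = (84*(-16))*(-1/31124) - 43949*1/37279 = -1344*(-1/31124) - 43949/37279 = 336/7781 - 43949/37279 = -329441425/290067899 ≈ -1.1357)
1/(g + B) = 1/(58575 - 329441425/290067899) = 1/(16990397742500/290067899) = 290067899/16990397742500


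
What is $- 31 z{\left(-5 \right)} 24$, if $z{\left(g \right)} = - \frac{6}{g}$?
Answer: $- \frac{4464}{5} \approx -892.8$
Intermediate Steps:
$- 31 z{\left(-5 \right)} 24 = - 31 \left(- \frac{6}{-5}\right) 24 = - 31 \left(\left(-6\right) \left(- \frac{1}{5}\right)\right) 24 = \left(-31\right) \frac{6}{5} \cdot 24 = \left(- \frac{186}{5}\right) 24 = - \frac{4464}{5}$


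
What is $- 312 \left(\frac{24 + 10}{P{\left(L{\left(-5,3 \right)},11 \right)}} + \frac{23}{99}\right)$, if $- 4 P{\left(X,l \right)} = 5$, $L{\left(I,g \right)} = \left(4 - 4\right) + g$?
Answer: $\frac{1388296}{165} \approx 8413.9$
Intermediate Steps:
$L{\left(I,g \right)} = g$ ($L{\left(I,g \right)} = 0 + g = g$)
$P{\left(X,l \right)} = - \frac{5}{4}$ ($P{\left(X,l \right)} = \left(- \frac{1}{4}\right) 5 = - \frac{5}{4}$)
$- 312 \left(\frac{24 + 10}{P{\left(L{\left(-5,3 \right)},11 \right)}} + \frac{23}{99}\right) = - 312 \left(\frac{24 + 10}{- \frac{5}{4}} + \frac{23}{99}\right) = - 312 \left(34 \left(- \frac{4}{5}\right) + 23 \cdot \frac{1}{99}\right) = - 312 \left(- \frac{136}{5} + \frac{23}{99}\right) = \left(-312\right) \left(- \frac{13349}{495}\right) = \frac{1388296}{165}$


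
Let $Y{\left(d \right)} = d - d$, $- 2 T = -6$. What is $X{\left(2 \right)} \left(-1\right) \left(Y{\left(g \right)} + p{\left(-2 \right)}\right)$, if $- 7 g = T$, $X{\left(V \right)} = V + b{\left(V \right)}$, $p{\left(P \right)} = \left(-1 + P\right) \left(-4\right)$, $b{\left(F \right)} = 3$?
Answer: $-60$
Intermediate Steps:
$p{\left(P \right)} = 4 - 4 P$
$T = 3$ ($T = \left(- \frac{1}{2}\right) \left(-6\right) = 3$)
$X{\left(V \right)} = 3 + V$ ($X{\left(V \right)} = V + 3 = 3 + V$)
$g = - \frac{3}{7}$ ($g = \left(- \frac{1}{7}\right) 3 = - \frac{3}{7} \approx -0.42857$)
$Y{\left(d \right)} = 0$
$X{\left(2 \right)} \left(-1\right) \left(Y{\left(g \right)} + p{\left(-2 \right)}\right) = \left(3 + 2\right) \left(-1\right) \left(0 + \left(4 - -8\right)\right) = 5 \left(-1\right) \left(0 + \left(4 + 8\right)\right) = - 5 \left(0 + 12\right) = \left(-5\right) 12 = -60$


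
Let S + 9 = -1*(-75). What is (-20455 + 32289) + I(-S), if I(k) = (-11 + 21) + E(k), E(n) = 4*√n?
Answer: 11844 + 4*I*√66 ≈ 11844.0 + 32.496*I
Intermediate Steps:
S = 66 (S = -9 - 1*(-75) = -9 + 75 = 66)
I(k) = 10 + 4*√k (I(k) = (-11 + 21) + 4*√k = 10 + 4*√k)
(-20455 + 32289) + I(-S) = (-20455 + 32289) + (10 + 4*√(-1*66)) = 11834 + (10 + 4*√(-66)) = 11834 + (10 + 4*(I*√66)) = 11834 + (10 + 4*I*√66) = 11844 + 4*I*√66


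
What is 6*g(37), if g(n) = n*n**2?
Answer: 303918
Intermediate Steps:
g(n) = n**3
6*g(37) = 6*37**3 = 6*50653 = 303918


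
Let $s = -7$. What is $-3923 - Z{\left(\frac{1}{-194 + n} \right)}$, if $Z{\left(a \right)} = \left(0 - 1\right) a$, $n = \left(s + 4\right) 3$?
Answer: $- \frac{796370}{203} \approx -3923.0$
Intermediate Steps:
$n = -9$ ($n = \left(-7 + 4\right) 3 = \left(-3\right) 3 = -9$)
$Z{\left(a \right)} = - a$
$-3923 - Z{\left(\frac{1}{-194 + n} \right)} = -3923 - - \frac{1}{-194 - 9} = -3923 - - \frac{1}{-203} = -3923 - \left(-1\right) \left(- \frac{1}{203}\right) = -3923 - \frac{1}{203} = - \frac{796370}{203}$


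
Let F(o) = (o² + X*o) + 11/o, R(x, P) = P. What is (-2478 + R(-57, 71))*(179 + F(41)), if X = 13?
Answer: -236184468/41 ≈ -5.7606e+6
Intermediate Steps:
F(o) = o² + 11/o + 13*o (F(o) = (o² + 13*o) + 11/o = o² + 11/o + 13*o)
(-2478 + R(-57, 71))*(179 + F(41)) = (-2478 + 71)*(179 + (11 + 41²*(13 + 41))/41) = -2407*(179 + (11 + 1681*54)/41) = -2407*(179 + (11 + 90774)/41) = -2407*(179 + (1/41)*90785) = -2407*(179 + 90785/41) = -2407*98124/41 = -236184468/41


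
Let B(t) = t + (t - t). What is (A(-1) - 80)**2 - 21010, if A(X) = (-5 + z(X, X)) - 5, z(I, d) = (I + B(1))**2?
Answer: -12910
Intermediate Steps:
B(t) = t (B(t) = t + 0 = t)
z(I, d) = (1 + I)**2 (z(I, d) = (I + 1)**2 = (1 + I)**2)
A(X) = -10 + (1 + X)**2 (A(X) = (-5 + (1 + X)**2) - 5 = -10 + (1 + X)**2)
(A(-1) - 80)**2 - 21010 = ((-10 + (1 - 1)**2) - 80)**2 - 21010 = ((-10 + 0**2) - 80)**2 - 21010 = ((-10 + 0) - 80)**2 - 21010 = (-10 - 80)**2 - 21010 = (-90)**2 - 21010 = 8100 - 21010 = -12910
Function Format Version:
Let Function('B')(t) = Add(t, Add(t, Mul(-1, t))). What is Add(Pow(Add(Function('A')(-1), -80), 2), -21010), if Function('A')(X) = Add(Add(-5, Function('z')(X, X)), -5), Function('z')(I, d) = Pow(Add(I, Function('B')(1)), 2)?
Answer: -12910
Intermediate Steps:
Function('B')(t) = t (Function('B')(t) = Add(t, 0) = t)
Function('z')(I, d) = Pow(Add(1, I), 2) (Function('z')(I, d) = Pow(Add(I, 1), 2) = Pow(Add(1, I), 2))
Function('A')(X) = Add(-10, Pow(Add(1, X), 2)) (Function('A')(X) = Add(Add(-5, Pow(Add(1, X), 2)), -5) = Add(-10, Pow(Add(1, X), 2)))
Add(Pow(Add(Function('A')(-1), -80), 2), -21010) = Add(Pow(Add(Add(-10, Pow(Add(1, -1), 2)), -80), 2), -21010) = Add(Pow(Add(Add(-10, Pow(0, 2)), -80), 2), -21010) = Add(Pow(Add(Add(-10, 0), -80), 2), -21010) = Add(Pow(Add(-10, -80), 2), -21010) = Add(Pow(-90, 2), -21010) = Add(8100, -21010) = -12910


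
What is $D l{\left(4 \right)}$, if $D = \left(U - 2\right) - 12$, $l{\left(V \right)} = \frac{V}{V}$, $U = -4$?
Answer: $-18$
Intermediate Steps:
$l{\left(V \right)} = 1$
$D = -18$ ($D = \left(-4 - 2\right) - 12 = -6 - 12 = -18$)
$D l{\left(4 \right)} = \left(-18\right) 1 = -18$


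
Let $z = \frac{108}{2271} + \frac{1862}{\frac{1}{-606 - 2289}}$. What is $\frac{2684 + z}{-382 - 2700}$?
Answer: $\frac{2039284553}{1166537} \approx 1748.2$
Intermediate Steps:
$z = - \frac{4080600894}{757}$ ($z = 108 \cdot \frac{1}{2271} + \frac{1862}{\frac{1}{-2895}} = \frac{36}{757} + \frac{1862}{- \frac{1}{2895}} = \frac{36}{757} + 1862 \left(-2895\right) = \frac{36}{757} - 5390490 = - \frac{4080600894}{757} \approx -5.3905 \cdot 10^{6}$)
$\frac{2684 + z}{-382 - 2700} = \frac{2684 - \frac{4080600894}{757}}{-382 - 2700} = - \frac{4078569106}{757 \left(-3082\right)} = \left(- \frac{4078569106}{757}\right) \left(- \frac{1}{3082}\right) = \frac{2039284553}{1166537}$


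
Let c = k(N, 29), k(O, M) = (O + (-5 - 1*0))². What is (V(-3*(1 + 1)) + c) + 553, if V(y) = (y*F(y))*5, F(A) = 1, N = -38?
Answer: 2372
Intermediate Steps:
V(y) = 5*y (V(y) = (y*1)*5 = y*5 = 5*y)
k(O, M) = (-5 + O)² (k(O, M) = (O + (-5 + 0))² = (O - 5)² = (-5 + O)²)
c = 1849 (c = (-5 - 38)² = (-43)² = 1849)
(V(-3*(1 + 1)) + c) + 553 = (5*(-3*(1 + 1)) + 1849) + 553 = (5*(-3*2) + 1849) + 553 = (5*(-6) + 1849) + 553 = (-30 + 1849) + 553 = 1819 + 553 = 2372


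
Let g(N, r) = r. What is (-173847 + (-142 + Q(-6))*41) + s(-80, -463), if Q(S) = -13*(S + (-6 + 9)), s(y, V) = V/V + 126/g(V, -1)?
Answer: -178195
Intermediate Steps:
s(y, V) = -125 (s(y, V) = V/V + 126/(-1) = 1 + 126*(-1) = 1 - 126 = -125)
Q(S) = -39 - 13*S (Q(S) = -13*(S + 3) = -13*(3 + S) = -39 - 13*S)
(-173847 + (-142 + Q(-6))*41) + s(-80, -463) = (-173847 + (-142 + (-39 - 13*(-6)))*41) - 125 = (-173847 + (-142 + (-39 + 78))*41) - 125 = (-173847 + (-142 + 39)*41) - 125 = (-173847 - 103*41) - 125 = (-173847 - 4223) - 125 = -178070 - 125 = -178195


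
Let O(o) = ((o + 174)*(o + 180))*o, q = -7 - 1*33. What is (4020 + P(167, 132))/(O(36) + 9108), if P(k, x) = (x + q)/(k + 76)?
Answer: 244238/99755631 ≈ 0.0024484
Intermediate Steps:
q = -40 (q = -7 - 33 = -40)
O(o) = o*(174 + o)*(180 + o) (O(o) = ((174 + o)*(180 + o))*o = o*(174 + o)*(180 + o))
P(k, x) = (-40 + x)/(76 + k) (P(k, x) = (x - 40)/(k + 76) = (-40 + x)/(76 + k))
(4020 + P(167, 132))/(O(36) + 9108) = (4020 + (-40 + 132)/(76 + 167))/(36*(31320 + 36² + 354*36) + 9108) = (4020 + 92/243)/(36*(31320 + 1296 + 12744) + 9108) = (4020 + (1/243)*92)/(36*45360 + 9108) = (4020 + 92/243)/(1632960 + 9108) = (976952/243)/1642068 = (976952/243)*(1/1642068) = 244238/99755631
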